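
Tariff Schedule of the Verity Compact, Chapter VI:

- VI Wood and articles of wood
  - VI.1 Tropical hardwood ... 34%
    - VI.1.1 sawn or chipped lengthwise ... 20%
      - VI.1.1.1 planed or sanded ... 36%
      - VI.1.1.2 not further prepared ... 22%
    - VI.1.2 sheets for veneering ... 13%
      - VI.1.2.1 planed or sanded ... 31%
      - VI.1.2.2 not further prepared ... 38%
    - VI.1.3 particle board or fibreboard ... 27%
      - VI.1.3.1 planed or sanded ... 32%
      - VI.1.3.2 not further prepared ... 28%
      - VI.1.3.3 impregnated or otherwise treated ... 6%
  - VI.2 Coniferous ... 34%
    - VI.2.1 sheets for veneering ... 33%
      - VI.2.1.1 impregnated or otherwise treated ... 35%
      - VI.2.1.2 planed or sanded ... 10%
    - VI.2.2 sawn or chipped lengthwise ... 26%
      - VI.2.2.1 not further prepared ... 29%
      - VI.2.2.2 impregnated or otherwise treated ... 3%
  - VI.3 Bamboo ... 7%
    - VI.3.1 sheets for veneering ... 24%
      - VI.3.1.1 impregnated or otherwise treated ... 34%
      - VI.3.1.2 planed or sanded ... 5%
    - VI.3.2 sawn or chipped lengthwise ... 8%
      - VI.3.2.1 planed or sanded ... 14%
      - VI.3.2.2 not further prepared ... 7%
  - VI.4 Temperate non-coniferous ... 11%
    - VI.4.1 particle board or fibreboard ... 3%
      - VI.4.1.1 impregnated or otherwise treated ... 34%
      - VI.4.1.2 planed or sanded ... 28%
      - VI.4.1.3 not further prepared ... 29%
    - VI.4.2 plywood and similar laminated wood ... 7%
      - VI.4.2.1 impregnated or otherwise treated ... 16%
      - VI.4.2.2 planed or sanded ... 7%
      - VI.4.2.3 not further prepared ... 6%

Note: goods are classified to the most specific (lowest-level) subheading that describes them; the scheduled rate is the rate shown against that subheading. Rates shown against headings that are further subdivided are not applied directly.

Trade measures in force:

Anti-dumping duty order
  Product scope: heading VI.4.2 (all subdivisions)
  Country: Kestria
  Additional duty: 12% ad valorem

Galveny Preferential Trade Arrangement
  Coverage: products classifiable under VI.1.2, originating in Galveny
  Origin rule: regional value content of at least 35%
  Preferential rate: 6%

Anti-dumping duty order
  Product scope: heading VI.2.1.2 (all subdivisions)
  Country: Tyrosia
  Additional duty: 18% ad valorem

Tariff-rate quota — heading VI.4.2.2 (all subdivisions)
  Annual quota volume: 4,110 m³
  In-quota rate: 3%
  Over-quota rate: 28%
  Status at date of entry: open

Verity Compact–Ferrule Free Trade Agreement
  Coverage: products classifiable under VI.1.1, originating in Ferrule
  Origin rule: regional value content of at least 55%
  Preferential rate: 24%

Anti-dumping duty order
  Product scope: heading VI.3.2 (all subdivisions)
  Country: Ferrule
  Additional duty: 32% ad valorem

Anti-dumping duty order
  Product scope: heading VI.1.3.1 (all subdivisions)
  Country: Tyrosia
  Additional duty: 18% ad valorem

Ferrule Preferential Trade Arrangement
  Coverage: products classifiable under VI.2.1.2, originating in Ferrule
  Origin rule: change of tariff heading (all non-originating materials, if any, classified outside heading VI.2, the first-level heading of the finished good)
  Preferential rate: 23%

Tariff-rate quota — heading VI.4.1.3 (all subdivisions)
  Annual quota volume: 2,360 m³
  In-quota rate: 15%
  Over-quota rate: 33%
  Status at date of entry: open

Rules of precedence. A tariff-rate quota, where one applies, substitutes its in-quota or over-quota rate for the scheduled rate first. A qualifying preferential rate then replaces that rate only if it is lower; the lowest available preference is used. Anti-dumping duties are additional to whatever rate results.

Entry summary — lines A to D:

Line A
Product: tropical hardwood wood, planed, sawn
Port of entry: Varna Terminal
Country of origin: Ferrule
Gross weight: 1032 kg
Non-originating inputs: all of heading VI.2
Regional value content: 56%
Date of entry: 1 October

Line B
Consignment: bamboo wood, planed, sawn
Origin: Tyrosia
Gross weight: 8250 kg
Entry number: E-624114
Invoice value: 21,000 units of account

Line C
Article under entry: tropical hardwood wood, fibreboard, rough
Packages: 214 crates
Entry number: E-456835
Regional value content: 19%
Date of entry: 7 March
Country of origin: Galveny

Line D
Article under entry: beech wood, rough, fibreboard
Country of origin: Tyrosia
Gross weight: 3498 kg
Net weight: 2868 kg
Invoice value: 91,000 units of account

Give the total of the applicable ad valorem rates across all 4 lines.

81%

Line A: tropical hardwood → VI.1; sawn → VI.1.1; planed → VI.1.1.1. Scheduled 36%. Ferrule agreement on VI.1.1: RVC ≥ 55% → 24% available; Ferrule agreement on VI.2.1.2: VI.1.1.1 not covered; preferential 24%. → 24%.
Line B: bamboo → VI.3; sawn → VI.3.2; planed → VI.3.2.1. Scheduled 14%. No special measure applies. → 14%.
Line C: tropical hardwood → VI.1; fibreboard → VI.1.3; rough → VI.1.3.2. Scheduled 28%. Galveny agreement on VI.1.2: VI.1.3.2 not covered. → 28%.
Line D: beech → VI.4; fibreboard → VI.4.1; rough → VI.4.1.3. Scheduled 29%. quota on VI.4.1.3 open → in-quota 15%. → 15%.
Sum: 24% + 14% + 28% + 15% = 81%.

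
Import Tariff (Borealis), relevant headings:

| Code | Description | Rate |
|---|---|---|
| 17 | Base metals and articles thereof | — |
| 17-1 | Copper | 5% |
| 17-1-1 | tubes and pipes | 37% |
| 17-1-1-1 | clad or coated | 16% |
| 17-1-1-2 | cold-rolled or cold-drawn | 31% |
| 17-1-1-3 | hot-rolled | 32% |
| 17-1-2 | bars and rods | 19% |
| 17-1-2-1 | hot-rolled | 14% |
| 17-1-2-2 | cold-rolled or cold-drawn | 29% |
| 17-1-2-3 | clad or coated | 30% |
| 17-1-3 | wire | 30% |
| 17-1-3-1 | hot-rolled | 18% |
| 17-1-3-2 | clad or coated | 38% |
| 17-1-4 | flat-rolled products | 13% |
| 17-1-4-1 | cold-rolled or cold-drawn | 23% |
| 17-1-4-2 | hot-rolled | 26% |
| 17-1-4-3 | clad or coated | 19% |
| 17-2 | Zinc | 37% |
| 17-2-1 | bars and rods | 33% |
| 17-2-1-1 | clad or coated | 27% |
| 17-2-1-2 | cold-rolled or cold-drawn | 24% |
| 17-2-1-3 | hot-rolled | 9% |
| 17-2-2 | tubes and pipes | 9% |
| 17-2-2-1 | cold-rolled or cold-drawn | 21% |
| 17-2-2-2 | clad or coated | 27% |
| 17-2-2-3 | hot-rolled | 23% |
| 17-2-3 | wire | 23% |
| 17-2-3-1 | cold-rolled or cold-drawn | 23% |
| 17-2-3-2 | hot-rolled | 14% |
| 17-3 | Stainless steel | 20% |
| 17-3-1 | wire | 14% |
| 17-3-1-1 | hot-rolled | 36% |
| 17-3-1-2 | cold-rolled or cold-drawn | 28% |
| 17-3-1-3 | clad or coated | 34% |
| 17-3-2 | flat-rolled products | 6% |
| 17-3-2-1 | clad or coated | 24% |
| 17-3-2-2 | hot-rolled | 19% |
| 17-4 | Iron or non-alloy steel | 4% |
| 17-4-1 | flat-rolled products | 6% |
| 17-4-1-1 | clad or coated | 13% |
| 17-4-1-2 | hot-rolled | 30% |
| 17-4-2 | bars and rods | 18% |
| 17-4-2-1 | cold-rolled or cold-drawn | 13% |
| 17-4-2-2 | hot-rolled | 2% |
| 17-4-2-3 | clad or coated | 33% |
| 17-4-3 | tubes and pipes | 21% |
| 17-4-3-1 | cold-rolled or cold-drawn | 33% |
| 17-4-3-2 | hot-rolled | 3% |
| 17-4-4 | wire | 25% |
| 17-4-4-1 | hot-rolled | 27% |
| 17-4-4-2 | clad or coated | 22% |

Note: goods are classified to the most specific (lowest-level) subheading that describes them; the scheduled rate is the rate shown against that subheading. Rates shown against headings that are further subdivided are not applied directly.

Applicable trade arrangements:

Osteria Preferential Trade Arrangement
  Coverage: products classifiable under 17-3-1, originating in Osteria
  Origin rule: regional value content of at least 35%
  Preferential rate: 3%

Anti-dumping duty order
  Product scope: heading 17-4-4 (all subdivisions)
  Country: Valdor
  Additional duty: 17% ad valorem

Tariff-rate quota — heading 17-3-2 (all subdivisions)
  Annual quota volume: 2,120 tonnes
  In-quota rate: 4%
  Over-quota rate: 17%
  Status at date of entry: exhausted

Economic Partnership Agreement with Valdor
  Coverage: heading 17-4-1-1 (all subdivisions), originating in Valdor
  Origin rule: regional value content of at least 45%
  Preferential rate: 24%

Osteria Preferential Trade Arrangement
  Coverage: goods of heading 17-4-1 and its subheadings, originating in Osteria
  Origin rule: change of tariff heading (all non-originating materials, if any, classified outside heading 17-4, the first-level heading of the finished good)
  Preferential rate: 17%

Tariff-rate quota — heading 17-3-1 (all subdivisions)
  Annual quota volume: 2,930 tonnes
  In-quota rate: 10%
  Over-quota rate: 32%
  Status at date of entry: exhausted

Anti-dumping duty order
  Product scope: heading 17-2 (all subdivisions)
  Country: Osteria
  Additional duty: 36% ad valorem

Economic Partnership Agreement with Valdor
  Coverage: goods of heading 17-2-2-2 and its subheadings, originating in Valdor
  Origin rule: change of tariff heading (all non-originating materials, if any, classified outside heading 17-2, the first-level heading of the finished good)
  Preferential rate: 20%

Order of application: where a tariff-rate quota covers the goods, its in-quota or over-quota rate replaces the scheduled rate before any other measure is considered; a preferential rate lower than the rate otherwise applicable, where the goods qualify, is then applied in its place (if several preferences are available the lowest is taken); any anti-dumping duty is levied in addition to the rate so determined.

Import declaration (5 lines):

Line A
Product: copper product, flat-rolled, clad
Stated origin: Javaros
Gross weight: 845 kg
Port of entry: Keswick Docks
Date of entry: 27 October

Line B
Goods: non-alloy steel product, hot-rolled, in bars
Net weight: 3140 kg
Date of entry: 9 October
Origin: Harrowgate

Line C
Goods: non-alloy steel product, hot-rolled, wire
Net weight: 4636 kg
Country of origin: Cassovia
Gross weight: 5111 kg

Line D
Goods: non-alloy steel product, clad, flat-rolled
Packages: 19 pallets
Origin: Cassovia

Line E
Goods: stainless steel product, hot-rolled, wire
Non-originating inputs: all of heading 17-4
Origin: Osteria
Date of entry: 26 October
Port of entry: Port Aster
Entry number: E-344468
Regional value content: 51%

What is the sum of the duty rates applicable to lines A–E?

Line A: copper → 17-1; flat-rolled → 17-1-4; clad → 17-1-4-3. Scheduled 19%. No special measure applies. → 19%.
Line B: non-alloy steel → 17-4; in bars → 17-4-2; hot-rolled → 17-4-2-2. Scheduled 2%. No special measure applies. → 2%.
Line C: non-alloy steel → 17-4; wire → 17-4-4; hot-rolled → 17-4-4-1. Scheduled 27%. No special measure applies. → 27%.
Line D: non-alloy steel → 17-4; flat-rolled → 17-4-1; clad → 17-4-1-1. Scheduled 13%. No special measure applies. → 13%.
Line E: stainless steel → 17-3; wire → 17-3-1; hot-rolled → 17-3-1-1. Scheduled 36%. quota on 17-3-1 exhausted → over-quota 32%; Osteria agreement on 17-3-1: RVC ≥ 35% → 3% available; Osteria agreement on 17-4-1: 17-3-1-1 not covered; preferential 3%. → 3%.
Sum: 19% + 2% + 27% + 13% + 3% = 64%.

64%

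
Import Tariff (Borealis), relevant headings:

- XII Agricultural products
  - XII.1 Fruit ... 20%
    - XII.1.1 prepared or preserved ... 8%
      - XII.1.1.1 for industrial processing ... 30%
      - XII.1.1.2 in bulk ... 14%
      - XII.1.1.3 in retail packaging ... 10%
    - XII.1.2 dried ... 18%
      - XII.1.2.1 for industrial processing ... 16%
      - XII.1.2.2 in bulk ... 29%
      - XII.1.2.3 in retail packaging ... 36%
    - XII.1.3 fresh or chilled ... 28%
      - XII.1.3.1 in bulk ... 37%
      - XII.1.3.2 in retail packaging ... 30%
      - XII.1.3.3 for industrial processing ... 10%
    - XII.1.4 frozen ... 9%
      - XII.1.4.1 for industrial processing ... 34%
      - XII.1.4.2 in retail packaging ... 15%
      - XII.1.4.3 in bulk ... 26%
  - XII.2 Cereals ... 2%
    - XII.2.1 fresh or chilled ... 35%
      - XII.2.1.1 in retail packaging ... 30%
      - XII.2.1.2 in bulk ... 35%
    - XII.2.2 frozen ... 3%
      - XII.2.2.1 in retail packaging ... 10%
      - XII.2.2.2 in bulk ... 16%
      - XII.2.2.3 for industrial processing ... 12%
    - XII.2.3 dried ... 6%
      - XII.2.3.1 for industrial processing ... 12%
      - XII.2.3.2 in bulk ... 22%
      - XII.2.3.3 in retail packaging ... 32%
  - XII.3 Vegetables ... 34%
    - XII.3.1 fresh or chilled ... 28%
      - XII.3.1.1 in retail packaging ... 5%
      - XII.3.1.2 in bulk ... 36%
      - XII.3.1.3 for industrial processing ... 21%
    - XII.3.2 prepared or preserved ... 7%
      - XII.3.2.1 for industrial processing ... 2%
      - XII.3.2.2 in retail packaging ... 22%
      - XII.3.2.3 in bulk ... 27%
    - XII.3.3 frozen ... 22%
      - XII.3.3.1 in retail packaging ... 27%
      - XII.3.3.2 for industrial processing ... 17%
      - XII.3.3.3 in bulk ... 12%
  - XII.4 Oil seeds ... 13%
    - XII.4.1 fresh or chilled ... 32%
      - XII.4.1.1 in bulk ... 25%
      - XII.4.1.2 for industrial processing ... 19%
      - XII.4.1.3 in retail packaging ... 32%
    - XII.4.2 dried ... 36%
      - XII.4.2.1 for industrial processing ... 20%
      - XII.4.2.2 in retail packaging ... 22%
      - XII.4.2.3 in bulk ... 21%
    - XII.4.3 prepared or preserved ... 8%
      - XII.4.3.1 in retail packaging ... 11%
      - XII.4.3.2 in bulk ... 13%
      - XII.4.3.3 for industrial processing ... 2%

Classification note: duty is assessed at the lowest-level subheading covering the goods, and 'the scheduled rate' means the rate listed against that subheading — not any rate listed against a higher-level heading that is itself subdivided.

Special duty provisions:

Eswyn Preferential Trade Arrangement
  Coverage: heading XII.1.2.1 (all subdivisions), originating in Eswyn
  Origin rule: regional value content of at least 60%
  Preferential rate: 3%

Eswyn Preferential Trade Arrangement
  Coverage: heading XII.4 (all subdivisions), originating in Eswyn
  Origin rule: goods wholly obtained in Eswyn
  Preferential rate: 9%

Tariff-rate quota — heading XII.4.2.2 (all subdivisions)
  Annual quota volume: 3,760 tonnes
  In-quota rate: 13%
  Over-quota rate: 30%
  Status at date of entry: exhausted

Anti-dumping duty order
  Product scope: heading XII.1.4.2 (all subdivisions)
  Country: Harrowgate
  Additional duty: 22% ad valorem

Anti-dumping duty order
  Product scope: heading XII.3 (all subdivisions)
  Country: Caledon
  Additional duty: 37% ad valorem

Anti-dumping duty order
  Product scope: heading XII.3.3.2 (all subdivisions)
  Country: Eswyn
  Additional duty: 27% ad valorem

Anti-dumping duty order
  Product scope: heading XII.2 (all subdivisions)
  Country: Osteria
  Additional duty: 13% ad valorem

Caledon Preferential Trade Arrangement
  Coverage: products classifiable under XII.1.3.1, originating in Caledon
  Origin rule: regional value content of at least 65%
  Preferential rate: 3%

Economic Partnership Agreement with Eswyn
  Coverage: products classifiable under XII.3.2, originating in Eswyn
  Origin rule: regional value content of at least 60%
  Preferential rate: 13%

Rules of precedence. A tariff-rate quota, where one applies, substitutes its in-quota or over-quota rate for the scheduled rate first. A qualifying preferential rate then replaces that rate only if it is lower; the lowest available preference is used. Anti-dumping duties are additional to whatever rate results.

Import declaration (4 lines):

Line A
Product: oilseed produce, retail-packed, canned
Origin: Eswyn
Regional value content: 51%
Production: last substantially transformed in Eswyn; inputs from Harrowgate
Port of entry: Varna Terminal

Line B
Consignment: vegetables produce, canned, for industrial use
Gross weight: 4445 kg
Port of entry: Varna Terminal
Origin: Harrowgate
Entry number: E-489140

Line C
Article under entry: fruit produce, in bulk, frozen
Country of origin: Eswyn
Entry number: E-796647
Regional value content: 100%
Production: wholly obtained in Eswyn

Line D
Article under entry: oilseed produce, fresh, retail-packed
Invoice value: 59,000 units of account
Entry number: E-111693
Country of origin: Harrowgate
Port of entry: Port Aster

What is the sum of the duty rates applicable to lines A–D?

71%

Line A: oilseed → XII.4; canned → XII.4.3; retail-packed → XII.4.3.1. Scheduled 11%. Eswyn agreement on XII.1.2.1: XII.4.3.1 not covered; Eswyn agreement on XII.4: not wholly obtained; Eswyn agreement on XII.3.2: XII.4.3.1 not covered. → 11%.
Line B: vegetables → XII.3; canned → XII.3.2; for industrial use → XII.3.2.1. Scheduled 2%. No special measure applies. → 2%.
Line C: fruit → XII.1; frozen → XII.1.4; in bulk → XII.1.4.3. Scheduled 26%. Eswyn agreement on XII.1.2.1: XII.1.4.3 not covered; Eswyn agreement on XII.4: XII.1.4.3 not covered; Eswyn agreement on XII.3.2: XII.1.4.3 not covered. → 26%.
Line D: oilseed → XII.4; fresh → XII.4.1; retail-packed → XII.4.1.3. Scheduled 32%. No special measure applies. → 32%.
Sum: 11% + 2% + 26% + 32% = 71%.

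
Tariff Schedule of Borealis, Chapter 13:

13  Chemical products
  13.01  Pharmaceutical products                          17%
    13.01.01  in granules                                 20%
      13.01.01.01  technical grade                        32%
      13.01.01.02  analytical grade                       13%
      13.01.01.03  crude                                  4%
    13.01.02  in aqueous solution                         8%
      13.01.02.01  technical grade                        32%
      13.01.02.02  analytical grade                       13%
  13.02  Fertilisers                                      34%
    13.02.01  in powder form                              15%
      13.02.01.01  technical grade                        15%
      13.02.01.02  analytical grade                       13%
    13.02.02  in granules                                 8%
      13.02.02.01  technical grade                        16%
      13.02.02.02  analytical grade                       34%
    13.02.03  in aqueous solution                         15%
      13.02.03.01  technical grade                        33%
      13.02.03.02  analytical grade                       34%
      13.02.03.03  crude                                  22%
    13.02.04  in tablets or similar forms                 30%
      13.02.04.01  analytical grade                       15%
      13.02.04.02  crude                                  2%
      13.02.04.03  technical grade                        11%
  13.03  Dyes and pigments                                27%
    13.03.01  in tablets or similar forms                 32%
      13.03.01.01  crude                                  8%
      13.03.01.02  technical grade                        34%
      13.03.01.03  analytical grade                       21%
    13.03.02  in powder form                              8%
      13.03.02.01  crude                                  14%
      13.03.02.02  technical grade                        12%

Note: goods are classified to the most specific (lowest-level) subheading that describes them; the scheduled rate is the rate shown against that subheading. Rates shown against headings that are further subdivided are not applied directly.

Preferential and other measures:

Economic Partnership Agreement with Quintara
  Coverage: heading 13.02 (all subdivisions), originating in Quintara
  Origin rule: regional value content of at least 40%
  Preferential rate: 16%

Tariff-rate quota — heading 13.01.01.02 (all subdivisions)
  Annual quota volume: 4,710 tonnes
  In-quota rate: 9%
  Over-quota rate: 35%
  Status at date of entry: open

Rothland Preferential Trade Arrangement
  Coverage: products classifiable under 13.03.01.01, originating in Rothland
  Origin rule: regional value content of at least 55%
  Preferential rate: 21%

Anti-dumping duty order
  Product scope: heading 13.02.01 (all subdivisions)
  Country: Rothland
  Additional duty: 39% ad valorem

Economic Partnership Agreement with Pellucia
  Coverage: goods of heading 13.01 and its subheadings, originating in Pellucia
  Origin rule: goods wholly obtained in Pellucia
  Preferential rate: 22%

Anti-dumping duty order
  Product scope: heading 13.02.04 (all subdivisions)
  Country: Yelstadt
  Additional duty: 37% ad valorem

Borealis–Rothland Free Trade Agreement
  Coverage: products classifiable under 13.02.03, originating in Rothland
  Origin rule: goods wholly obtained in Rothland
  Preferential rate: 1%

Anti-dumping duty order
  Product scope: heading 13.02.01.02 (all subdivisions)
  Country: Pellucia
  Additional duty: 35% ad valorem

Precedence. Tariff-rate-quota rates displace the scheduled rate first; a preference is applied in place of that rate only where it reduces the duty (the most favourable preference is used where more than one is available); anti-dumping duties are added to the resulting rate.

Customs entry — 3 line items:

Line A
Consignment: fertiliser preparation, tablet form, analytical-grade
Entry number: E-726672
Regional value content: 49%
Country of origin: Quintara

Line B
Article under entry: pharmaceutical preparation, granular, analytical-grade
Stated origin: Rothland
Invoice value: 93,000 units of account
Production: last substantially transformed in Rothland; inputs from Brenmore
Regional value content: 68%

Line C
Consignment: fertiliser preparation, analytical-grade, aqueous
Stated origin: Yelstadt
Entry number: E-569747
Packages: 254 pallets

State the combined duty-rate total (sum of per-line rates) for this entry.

58%

Line A: fertiliser → 13.02; tablet form → 13.02.04; analytical-grade → 13.02.04.01. Scheduled 15%. Quintara agreement on 13.02: RVC ≥ 40% → 16% available; preference 16% not lower than 15% → no reduction. → 15%.
Line B: pharmaceutical → 13.01; granular → 13.01.01; analytical-grade → 13.01.01.02. Scheduled 13%. quota on 13.01.01.02 open → in-quota 9%; Rothland agreement on 13.03.01.01: 13.01.01.02 not covered; Rothland agreement on 13.02.03: 13.01.01.02 not covered. → 9%.
Line C: fertiliser → 13.02; aqueous → 13.02.03; analytical-grade → 13.02.03.02. Scheduled 34%. No special measure applies. → 34%.
Sum: 15% + 9% + 34% = 58%.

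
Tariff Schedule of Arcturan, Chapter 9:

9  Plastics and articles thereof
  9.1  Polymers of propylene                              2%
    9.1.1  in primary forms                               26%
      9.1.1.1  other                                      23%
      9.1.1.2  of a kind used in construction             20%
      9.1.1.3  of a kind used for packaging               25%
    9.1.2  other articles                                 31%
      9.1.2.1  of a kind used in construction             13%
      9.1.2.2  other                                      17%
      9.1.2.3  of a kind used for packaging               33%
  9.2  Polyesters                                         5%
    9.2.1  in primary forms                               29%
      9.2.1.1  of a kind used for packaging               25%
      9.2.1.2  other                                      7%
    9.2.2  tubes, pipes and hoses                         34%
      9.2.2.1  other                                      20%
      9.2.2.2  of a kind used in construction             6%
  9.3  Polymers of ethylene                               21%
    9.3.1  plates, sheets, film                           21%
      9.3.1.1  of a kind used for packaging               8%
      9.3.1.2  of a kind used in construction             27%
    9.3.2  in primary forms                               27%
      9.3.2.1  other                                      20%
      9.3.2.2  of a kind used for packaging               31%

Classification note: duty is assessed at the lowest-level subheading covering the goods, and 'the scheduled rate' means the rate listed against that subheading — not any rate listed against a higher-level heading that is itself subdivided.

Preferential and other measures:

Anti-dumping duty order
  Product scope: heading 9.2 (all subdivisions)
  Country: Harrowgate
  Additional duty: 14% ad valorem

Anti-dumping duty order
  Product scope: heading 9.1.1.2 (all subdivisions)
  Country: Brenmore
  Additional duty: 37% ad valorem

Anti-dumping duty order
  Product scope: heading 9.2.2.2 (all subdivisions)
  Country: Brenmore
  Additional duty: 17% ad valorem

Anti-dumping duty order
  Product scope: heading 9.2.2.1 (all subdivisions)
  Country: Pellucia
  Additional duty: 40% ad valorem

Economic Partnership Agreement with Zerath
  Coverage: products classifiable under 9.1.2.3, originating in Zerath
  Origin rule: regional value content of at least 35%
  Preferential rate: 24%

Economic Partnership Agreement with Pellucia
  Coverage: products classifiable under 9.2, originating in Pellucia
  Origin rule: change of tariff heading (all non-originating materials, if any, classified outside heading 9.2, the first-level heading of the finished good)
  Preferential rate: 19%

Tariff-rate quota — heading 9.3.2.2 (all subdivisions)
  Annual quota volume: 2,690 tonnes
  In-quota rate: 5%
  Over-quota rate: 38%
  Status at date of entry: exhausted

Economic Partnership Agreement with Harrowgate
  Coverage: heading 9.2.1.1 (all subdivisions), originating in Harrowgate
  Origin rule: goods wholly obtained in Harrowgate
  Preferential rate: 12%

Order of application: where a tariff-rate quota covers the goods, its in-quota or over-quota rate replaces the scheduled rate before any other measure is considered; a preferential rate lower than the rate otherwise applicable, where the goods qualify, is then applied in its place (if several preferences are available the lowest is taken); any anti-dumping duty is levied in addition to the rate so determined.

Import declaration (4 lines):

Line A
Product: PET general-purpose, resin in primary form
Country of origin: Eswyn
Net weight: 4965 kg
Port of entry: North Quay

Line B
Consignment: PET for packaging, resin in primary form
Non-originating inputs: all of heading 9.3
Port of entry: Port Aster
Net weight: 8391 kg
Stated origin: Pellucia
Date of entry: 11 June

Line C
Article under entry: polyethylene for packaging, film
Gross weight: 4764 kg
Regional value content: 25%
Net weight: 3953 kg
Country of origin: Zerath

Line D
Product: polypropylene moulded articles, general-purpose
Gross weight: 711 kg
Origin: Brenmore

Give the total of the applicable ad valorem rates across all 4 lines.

Line A: PET → 9.2; resin in primary form → 9.2.1; general-purpose → 9.2.1.2. Scheduled 7%. No special measure applies. → 7%.
Line B: PET → 9.2; resin in primary form → 9.2.1; for packaging → 9.2.1.1. Scheduled 25%. Pellucia agreement on 9.2: CTH met → 19% available; preferential 19%. → 19%.
Line C: polyethylene → 9.3; film → 9.3.1; for packaging → 9.3.1.1. Scheduled 8%. Zerath agreement on 9.1.2.3: 9.3.1.1 not covered. → 8%.
Line D: polypropylene → 9.1; moulded articles → 9.1.2; general-purpose → 9.1.2.2. Scheduled 17%. No special measure applies. → 17%.
Sum: 7% + 19% + 8% + 17% = 51%.

51%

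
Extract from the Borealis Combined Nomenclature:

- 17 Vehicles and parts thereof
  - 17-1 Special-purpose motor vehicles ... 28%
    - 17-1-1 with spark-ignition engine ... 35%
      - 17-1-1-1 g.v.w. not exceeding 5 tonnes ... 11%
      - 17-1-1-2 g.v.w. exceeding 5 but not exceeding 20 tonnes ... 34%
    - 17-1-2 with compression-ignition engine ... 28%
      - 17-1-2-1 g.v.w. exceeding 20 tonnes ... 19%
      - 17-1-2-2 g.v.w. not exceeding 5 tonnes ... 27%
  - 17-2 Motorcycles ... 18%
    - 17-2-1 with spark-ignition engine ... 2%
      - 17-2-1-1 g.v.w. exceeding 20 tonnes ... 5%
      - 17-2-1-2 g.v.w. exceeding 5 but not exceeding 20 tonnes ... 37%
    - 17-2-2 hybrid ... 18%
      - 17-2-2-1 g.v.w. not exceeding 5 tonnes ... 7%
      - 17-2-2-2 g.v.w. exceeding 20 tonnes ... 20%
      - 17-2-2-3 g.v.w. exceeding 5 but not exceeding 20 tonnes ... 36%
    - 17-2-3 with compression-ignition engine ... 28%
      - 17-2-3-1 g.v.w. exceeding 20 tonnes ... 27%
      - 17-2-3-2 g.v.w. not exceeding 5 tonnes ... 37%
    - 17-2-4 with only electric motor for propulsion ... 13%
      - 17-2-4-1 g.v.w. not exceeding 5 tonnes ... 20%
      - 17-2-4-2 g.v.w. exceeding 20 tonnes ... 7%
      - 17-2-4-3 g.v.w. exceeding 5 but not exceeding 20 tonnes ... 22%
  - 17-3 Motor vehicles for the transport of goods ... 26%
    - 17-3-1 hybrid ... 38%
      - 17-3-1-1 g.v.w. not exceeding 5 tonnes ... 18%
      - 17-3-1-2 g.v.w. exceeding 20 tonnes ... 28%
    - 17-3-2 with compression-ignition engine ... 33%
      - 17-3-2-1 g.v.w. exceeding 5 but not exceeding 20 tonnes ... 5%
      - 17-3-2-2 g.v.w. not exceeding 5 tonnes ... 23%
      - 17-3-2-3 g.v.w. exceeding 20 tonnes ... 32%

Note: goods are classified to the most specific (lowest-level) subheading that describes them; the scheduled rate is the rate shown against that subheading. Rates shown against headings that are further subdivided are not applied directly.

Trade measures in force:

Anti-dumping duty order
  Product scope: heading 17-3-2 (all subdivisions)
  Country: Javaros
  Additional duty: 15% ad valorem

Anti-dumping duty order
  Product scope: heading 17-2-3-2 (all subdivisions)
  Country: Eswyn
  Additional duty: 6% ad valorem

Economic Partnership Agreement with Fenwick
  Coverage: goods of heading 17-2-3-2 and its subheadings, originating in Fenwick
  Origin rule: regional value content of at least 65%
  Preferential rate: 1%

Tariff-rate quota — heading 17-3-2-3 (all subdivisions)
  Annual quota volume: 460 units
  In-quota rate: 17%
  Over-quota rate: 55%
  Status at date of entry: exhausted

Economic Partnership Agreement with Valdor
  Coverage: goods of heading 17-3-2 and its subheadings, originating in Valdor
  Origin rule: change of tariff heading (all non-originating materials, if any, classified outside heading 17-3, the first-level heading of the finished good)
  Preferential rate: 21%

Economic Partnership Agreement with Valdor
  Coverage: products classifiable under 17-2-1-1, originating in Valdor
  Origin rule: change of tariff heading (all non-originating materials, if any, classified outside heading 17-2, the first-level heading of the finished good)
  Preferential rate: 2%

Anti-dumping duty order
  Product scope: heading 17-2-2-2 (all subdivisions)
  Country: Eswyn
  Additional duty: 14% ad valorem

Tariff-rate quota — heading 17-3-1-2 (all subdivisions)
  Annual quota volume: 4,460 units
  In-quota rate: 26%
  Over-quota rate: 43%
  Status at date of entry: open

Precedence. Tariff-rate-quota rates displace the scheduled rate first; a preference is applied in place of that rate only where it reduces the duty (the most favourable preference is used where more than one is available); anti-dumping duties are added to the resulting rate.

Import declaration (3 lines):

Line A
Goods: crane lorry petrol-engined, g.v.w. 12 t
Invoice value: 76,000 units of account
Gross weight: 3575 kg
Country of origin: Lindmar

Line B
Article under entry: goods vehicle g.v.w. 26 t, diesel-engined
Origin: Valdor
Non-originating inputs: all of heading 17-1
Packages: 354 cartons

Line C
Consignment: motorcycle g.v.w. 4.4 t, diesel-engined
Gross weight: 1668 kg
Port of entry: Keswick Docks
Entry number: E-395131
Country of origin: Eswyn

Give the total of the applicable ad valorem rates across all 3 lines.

98%

Line A: crane lorry → 17-1; petrol-engined → 17-1-1; g.v.w. 12 t → 17-1-1-2. Scheduled 34%. No special measure applies. → 34%.
Line B: goods vehicle → 17-3; diesel-engined → 17-3-2; g.v.w. 26 t → 17-3-2-3. Scheduled 32%. quota on 17-3-2-3 exhausted → over-quota 55%; Valdor agreement on 17-3-2: CTH met → 21% available; Valdor agreement on 17-2-1-1: 17-3-2-3 not covered; preferential 21%. → 21%.
Line C: motorcycle → 17-2; diesel-engined → 17-2-3; g.v.w. 4.4 t → 17-2-3-2. Scheduled 37%. anti-dumping (Eswyn, 17-2-3-2): +6%; total 37% + 6% = 43%. → 43%.
Sum: 34% + 21% + 43% = 98%.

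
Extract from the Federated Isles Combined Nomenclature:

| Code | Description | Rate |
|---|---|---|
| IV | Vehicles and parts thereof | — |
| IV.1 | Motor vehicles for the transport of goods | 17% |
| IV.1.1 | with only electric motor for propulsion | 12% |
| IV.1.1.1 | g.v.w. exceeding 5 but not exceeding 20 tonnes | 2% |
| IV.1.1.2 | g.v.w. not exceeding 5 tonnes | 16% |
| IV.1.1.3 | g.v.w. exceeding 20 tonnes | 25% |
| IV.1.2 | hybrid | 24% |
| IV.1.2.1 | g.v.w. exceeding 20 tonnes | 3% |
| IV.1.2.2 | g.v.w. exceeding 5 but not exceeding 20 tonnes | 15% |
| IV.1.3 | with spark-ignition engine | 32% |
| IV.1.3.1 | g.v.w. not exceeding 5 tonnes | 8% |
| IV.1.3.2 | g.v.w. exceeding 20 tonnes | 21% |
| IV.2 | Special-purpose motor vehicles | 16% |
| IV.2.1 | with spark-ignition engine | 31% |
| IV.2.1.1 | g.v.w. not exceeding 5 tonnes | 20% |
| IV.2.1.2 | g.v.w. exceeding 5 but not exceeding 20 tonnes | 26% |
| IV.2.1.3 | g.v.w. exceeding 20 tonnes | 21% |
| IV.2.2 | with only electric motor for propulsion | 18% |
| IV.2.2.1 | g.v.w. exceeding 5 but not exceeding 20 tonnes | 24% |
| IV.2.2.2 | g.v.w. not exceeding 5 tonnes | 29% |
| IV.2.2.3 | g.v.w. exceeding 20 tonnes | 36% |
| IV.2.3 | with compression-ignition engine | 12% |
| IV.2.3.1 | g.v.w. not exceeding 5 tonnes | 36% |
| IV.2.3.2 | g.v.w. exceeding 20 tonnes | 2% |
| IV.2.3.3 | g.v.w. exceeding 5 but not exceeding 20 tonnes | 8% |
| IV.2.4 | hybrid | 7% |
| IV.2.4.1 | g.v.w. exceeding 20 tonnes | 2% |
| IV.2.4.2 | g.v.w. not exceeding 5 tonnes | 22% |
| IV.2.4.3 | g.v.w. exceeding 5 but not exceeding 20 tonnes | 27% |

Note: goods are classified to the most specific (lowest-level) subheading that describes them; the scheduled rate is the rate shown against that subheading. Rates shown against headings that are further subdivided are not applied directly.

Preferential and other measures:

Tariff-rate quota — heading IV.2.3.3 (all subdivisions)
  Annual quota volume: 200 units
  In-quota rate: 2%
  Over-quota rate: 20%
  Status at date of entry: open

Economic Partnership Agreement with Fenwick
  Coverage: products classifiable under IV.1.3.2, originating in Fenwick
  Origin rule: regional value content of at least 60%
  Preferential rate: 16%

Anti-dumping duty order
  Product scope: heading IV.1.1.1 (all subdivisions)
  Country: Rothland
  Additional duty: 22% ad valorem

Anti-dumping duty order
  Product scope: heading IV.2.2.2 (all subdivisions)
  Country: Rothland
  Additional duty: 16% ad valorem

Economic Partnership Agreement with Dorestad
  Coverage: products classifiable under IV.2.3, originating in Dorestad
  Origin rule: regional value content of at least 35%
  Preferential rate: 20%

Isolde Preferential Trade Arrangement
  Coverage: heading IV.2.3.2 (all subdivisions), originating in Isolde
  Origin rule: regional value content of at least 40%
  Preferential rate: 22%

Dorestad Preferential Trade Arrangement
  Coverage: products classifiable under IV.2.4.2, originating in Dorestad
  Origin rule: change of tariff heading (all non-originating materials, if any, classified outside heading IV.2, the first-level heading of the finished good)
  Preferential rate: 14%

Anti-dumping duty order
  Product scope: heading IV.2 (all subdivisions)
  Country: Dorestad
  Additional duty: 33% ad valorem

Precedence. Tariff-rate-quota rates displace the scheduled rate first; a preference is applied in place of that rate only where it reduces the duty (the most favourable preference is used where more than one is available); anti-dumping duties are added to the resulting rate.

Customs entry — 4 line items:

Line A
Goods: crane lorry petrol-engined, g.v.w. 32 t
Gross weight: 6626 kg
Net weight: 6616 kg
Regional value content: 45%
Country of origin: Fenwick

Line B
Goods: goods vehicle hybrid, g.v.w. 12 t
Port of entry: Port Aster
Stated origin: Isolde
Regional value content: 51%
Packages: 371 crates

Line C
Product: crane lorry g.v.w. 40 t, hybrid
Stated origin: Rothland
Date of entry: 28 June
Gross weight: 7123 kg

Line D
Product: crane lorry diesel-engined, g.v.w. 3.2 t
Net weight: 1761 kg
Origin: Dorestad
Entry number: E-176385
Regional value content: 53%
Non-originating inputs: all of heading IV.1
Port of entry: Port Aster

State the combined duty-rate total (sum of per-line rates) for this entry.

Line A: crane lorry → IV.2; petrol-engined → IV.2.1; g.v.w. 32 t → IV.2.1.3. Scheduled 21%. Fenwick agreement on IV.1.3.2: IV.2.1.3 not covered. → 21%.
Line B: goods vehicle → IV.1; hybrid → IV.1.2; g.v.w. 12 t → IV.1.2.2. Scheduled 15%. Isolde agreement on IV.2.3.2: IV.1.2.2 not covered. → 15%.
Line C: crane lorry → IV.2; hybrid → IV.2.4; g.v.w. 40 t → IV.2.4.1. Scheduled 2%. No special measure applies. → 2%.
Line D: crane lorry → IV.2; diesel-engined → IV.2.3; g.v.w. 3.2 t → IV.2.3.1. Scheduled 36%. Dorestad agreement on IV.2.3: RVC ≥ 35% → 20% available; Dorestad agreement on IV.2.4.2: IV.2.3.1 not covered; preferential 20%; anti-dumping (Dorestad, IV.2): +33%; total 20% + 33% = 53%. → 53%.
Sum: 21% + 15% + 2% + 53% = 91%.

91%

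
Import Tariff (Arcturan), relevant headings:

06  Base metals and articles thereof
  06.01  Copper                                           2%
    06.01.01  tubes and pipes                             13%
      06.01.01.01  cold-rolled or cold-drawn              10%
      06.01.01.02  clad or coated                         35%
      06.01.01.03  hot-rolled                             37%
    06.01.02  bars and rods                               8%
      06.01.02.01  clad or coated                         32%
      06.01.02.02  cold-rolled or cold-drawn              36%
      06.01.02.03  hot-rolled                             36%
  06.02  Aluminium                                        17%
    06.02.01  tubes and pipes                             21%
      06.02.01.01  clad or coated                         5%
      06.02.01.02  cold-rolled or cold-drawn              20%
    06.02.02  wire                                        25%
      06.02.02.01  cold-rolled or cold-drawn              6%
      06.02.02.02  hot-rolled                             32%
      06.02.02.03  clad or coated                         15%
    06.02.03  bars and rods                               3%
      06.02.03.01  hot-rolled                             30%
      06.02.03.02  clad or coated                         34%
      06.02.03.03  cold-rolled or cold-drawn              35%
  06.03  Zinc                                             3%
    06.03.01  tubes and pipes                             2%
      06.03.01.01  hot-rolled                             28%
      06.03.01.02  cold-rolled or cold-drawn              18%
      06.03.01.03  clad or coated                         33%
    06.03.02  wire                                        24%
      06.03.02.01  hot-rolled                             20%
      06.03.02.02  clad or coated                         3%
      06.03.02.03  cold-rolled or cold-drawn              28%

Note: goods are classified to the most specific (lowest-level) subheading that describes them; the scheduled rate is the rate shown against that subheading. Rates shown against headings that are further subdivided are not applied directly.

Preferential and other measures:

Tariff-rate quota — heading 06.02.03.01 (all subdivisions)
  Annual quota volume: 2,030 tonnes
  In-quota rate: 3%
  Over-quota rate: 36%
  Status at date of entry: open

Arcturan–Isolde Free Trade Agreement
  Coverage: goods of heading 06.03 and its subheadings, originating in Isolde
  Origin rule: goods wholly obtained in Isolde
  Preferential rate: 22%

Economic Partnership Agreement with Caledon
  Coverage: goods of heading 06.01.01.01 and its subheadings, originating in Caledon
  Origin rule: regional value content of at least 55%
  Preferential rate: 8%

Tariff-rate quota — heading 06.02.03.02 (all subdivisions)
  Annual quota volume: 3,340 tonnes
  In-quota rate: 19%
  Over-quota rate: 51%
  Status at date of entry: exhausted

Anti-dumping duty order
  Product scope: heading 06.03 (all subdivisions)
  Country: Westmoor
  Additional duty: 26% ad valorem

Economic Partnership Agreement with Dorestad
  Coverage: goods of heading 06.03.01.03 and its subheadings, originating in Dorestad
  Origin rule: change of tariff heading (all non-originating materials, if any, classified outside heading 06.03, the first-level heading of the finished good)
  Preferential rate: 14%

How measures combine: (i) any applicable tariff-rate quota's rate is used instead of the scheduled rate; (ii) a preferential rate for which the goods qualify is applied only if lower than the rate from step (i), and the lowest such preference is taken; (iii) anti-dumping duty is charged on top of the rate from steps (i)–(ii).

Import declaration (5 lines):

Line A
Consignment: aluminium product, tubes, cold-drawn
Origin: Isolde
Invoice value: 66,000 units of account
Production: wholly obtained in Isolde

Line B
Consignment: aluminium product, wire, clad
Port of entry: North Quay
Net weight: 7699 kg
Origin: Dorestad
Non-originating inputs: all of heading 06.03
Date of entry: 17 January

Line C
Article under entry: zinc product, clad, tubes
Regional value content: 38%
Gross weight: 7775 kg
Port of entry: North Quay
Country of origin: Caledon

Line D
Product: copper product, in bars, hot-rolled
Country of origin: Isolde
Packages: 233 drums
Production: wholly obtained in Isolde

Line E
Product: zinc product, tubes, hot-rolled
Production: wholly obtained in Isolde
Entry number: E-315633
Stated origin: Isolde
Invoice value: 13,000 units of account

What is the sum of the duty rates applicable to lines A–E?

126%

Line A: aluminium → 06.02; tubes → 06.02.01; cold-drawn → 06.02.01.02. Scheduled 20%. Isolde agreement on 06.03: 06.02.01.02 not covered. → 20%.
Line B: aluminium → 06.02; wire → 06.02.02; clad → 06.02.02.03. Scheduled 15%. Dorestad agreement on 06.03.01.03: 06.02.02.03 not covered. → 15%.
Line C: zinc → 06.03; tubes → 06.03.01; clad → 06.03.01.03. Scheduled 33%. Caledon agreement on 06.01.01.01: 06.03.01.03 not covered. → 33%.
Line D: copper → 06.01; in bars → 06.01.02; hot-rolled → 06.01.02.03. Scheduled 36%. Isolde agreement on 06.03: 06.01.02.03 not covered. → 36%.
Line E: zinc → 06.03; tubes → 06.03.01; hot-rolled → 06.03.01.01. Scheduled 28%. Isolde agreement on 06.03: wholly obtained → 22% available; preferential 22%. → 22%.
Sum: 20% + 15% + 33% + 36% + 22% = 126%.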